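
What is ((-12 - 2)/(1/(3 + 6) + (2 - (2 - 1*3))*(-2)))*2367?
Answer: 298242/53 ≈ 5627.2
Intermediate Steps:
((-12 - 2)/(1/(3 + 6) + (2 - (2 - 1*3))*(-2)))*2367 = -14/(1/9 + (2 - (2 - 3))*(-2))*2367 = -14/(1/9 + (2 - 1*(-1))*(-2))*2367 = -14/(1/9 + (2 + 1)*(-2))*2367 = -14/(1/9 + 3*(-2))*2367 = -14/(1/9 - 6)*2367 = -14/(-53/9)*2367 = -14*(-9/53)*2367 = (126/53)*2367 = 298242/53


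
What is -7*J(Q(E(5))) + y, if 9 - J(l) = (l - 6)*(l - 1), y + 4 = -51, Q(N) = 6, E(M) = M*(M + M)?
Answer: -118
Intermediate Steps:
E(M) = 2*M² (E(M) = M*(2*M) = 2*M²)
y = -55 (y = -4 - 51 = -55)
J(l) = 9 - (-1 + l)*(-6 + l) (J(l) = 9 - (l - 6)*(l - 1) = 9 - (-6 + l)*(-1 + l) = 9 - (-1 + l)*(-6 + l))
-7*J(Q(E(5))) + y = -7*(3 - 1*6² + 7*6) - 55 = -7*(3 - 1*36 + 42) - 55 = -7*(3 - 36 + 42) - 55 = -7*9 - 55 = -63 - 55 = -118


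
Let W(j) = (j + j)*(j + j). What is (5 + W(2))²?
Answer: 441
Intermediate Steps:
W(j) = 4*j² (W(j) = (2*j)*(2*j) = 4*j²)
(5 + W(2))² = (5 + 4*2²)² = (5 + 4*4)² = (5 + 16)² = 21² = 441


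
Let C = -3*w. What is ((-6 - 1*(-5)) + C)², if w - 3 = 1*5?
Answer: 625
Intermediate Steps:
w = 8 (w = 3 + 1*5 = 3 + 5 = 8)
C = -24 (C = -3*8 = -24)
((-6 - 1*(-5)) + C)² = ((-6 - 1*(-5)) - 24)² = ((-6 + 5) - 24)² = (-1 - 24)² = (-25)² = 625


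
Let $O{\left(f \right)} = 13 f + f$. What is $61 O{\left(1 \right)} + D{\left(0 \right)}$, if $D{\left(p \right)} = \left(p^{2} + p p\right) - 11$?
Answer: $843$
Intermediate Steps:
$O{\left(f \right)} = 14 f$
$D{\left(p \right)} = -11 + 2 p^{2}$ ($D{\left(p \right)} = \left(p^{2} + p^{2}\right) - 11 = 2 p^{2} - 11 = -11 + 2 p^{2}$)
$61 O{\left(1 \right)} + D{\left(0 \right)} = 61 \cdot 14 \cdot 1 - \left(11 - 2 \cdot 0^{2}\right) = 61 \cdot 14 + \left(-11 + 2 \cdot 0\right) = 854 + \left(-11 + 0\right) = 854 - 11 = 843$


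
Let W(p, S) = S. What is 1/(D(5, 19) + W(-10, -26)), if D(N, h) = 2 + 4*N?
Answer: -1/4 ≈ -0.25000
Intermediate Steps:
1/(D(5, 19) + W(-10, -26)) = 1/((2 + 4*5) - 26) = 1/((2 + 20) - 26) = 1/(22 - 26) = 1/(-4) = -1/4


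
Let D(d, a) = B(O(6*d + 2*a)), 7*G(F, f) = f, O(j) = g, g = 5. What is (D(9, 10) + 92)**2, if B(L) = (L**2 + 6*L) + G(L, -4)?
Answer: 1050625/49 ≈ 21441.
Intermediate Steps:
O(j) = 5
G(F, f) = f/7
B(L) = -4/7 + L**2 + 6*L (B(L) = (L**2 + 6*L) + (1/7)*(-4) = (L**2 + 6*L) - 4/7 = -4/7 + L**2 + 6*L)
D(d, a) = 381/7 (D(d, a) = -4/7 + 5**2 + 6*5 = -4/7 + 25 + 30 = 381/7)
(D(9, 10) + 92)**2 = (381/7 + 92)**2 = (1025/7)**2 = 1050625/49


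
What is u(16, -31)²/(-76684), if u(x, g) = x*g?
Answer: -61504/19171 ≈ -3.2082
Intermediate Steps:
u(x, g) = g*x
u(16, -31)²/(-76684) = (-31*16)²/(-76684) = (-496)²*(-1/76684) = 246016*(-1/76684) = -61504/19171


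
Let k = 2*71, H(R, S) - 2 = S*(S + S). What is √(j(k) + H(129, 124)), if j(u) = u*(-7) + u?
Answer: √29902 ≈ 172.92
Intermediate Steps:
H(R, S) = 2 + 2*S² (H(R, S) = 2 + S*(S + S) = 2 + S*(2*S) = 2 + 2*S²)
k = 142
j(u) = -6*u (j(u) = -7*u + u = -6*u)
√(j(k) + H(129, 124)) = √(-6*142 + (2 + 2*124²)) = √(-852 + (2 + 2*15376)) = √(-852 + (2 + 30752)) = √(-852 + 30754) = √29902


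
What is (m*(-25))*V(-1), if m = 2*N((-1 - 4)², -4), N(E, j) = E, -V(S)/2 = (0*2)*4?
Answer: 0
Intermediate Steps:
V(S) = 0 (V(S) = -2*0*2*4 = -0*4 = -2*0 = 0)
m = 50 (m = 2*(-1 - 4)² = 2*(-5)² = 2*25 = 50)
(m*(-25))*V(-1) = (50*(-25))*0 = -1250*0 = 0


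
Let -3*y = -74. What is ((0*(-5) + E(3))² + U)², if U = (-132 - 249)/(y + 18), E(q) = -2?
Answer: 398161/16384 ≈ 24.302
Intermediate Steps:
y = 74/3 (y = -⅓*(-74) = 74/3 ≈ 24.667)
U = -1143/128 (U = (-132 - 249)/(74/3 + 18) = -381/128/3 = -381*3/128 = -1143/128 ≈ -8.9297)
((0*(-5) + E(3))² + U)² = ((0*(-5) - 2)² - 1143/128)² = ((0 - 2)² - 1143/128)² = ((-2)² - 1143/128)² = (4 - 1143/128)² = (-631/128)² = 398161/16384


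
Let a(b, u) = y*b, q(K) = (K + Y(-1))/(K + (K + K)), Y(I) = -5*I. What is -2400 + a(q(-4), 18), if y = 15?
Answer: -9605/4 ≈ -2401.3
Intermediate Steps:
q(K) = (5 + K)/(3*K) (q(K) = (K - 5*(-1))/(K + (K + K)) = (K + 5)/(K + 2*K) = (5 + K)/((3*K)) = (5 + K)*(1/(3*K)) = (5 + K)/(3*K))
a(b, u) = 15*b
-2400 + a(q(-4), 18) = -2400 + 15*((1/3)*(5 - 4)/(-4)) = -2400 + 15*((1/3)*(-1/4)*1) = -2400 + 15*(-1/12) = -2400 - 5/4 = -9605/4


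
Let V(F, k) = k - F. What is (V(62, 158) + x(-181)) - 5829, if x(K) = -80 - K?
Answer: -5632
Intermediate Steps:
(V(62, 158) + x(-181)) - 5829 = ((158 - 1*62) + (-80 - 1*(-181))) - 5829 = ((158 - 62) + (-80 + 181)) - 5829 = (96 + 101) - 5829 = 197 - 5829 = -5632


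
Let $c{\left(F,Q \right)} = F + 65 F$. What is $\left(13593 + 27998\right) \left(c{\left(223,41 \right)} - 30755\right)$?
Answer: $-666994867$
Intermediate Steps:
$c{\left(F,Q \right)} = 66 F$
$\left(13593 + 27998\right) \left(c{\left(223,41 \right)} - 30755\right) = \left(13593 + 27998\right) \left(66 \cdot 223 - 30755\right) = 41591 \left(14718 - 30755\right) = 41591 \left(-16037\right) = -666994867$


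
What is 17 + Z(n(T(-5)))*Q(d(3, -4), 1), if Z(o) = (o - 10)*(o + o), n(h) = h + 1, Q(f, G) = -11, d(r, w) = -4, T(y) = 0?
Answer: 215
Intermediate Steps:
n(h) = 1 + h
Z(o) = 2*o*(-10 + o) (Z(o) = (-10 + o)*(2*o) = 2*o*(-10 + o))
17 + Z(n(T(-5)))*Q(d(3, -4), 1) = 17 + (2*(1 + 0)*(-10 + (1 + 0)))*(-11) = 17 + (2*1*(-10 + 1))*(-11) = 17 + (2*1*(-9))*(-11) = 17 - 18*(-11) = 17 + 198 = 215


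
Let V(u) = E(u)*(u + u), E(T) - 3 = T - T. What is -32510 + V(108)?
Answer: -31862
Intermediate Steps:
E(T) = 3 (E(T) = 3 + (T - T) = 3 + 0 = 3)
V(u) = 6*u (V(u) = 3*(u + u) = 3*(2*u) = 6*u)
-32510 + V(108) = -32510 + 6*108 = -32510 + 648 = -31862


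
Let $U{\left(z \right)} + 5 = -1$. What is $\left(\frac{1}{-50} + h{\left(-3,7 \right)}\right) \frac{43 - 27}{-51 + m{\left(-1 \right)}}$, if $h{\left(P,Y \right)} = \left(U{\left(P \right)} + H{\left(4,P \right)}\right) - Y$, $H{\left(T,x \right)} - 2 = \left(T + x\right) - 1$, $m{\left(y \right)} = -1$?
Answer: $\frac{1102}{325} \approx 3.3908$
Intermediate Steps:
$H{\left(T,x \right)} = 1 + T + x$ ($H{\left(T,x \right)} = 2 - \left(1 - T - x\right) = 2 + \left(-1 + T + x\right) = 1 + T + x$)
$U{\left(z \right)} = -6$ ($U{\left(z \right)} = -5 - 1 = -6$)
$h{\left(P,Y \right)} = -1 + P - Y$ ($h{\left(P,Y \right)} = \left(-6 + \left(1 + 4 + P\right)\right) - Y = \left(-6 + \left(5 + P\right)\right) - Y = \left(-1 + P\right) - Y = -1 + P - Y$)
$\left(\frac{1}{-50} + h{\left(-3,7 \right)}\right) \frac{43 - 27}{-51 + m{\left(-1 \right)}} = \left(\frac{1}{-50} - 11\right) \frac{43 - 27}{-51 - 1} = \left(- \frac{1}{50} - 11\right) \frac{16}{-52} = \left(- \frac{1}{50} - 11\right) 16 \left(- \frac{1}{52}\right) = \left(- \frac{551}{50}\right) \left(- \frac{4}{13}\right) = \frac{1102}{325}$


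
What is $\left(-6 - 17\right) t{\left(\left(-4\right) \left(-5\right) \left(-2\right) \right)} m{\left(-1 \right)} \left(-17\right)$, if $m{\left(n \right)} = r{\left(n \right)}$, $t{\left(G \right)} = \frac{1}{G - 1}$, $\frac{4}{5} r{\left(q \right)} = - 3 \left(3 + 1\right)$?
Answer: $\frac{5865}{41} \approx 143.05$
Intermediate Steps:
$r{\left(q \right)} = -15$ ($r{\left(q \right)} = \frac{5 \left(- 3 \left(3 + 1\right)\right)}{4} = \frac{5 \left(\left(-3\right) 4\right)}{4} = \frac{5}{4} \left(-12\right) = -15$)
$t{\left(G \right)} = \frac{1}{-1 + G}$
$m{\left(n \right)} = -15$
$\left(-6 - 17\right) t{\left(\left(-4\right) \left(-5\right) \left(-2\right) \right)} m{\left(-1 \right)} \left(-17\right) = \frac{-6 - 17}{-1 + \left(-4\right) \left(-5\right) \left(-2\right)} \left(\left(-15\right) \left(-17\right)\right) = - \frac{23}{-1 + 20 \left(-2\right)} 255 = - \frac{23}{-1 - 40} \cdot 255 = - \frac{23}{-41} \cdot 255 = \left(-23\right) \left(- \frac{1}{41}\right) 255 = \frac{23}{41} \cdot 255 = \frac{5865}{41}$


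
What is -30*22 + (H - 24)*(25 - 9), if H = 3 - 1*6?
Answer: -1092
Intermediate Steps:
H = -3 (H = 3 - 6 = -3)
-30*22 + (H - 24)*(25 - 9) = -30*22 + (-3 - 24)*(25 - 9) = -660 - 27*16 = -660 - 432 = -1092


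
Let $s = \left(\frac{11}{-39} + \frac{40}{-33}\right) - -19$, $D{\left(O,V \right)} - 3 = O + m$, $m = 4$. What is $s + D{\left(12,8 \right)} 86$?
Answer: $\frac{708496}{429} \approx 1651.5$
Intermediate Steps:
$D{\left(O,V \right)} = 7 + O$ ($D{\left(O,V \right)} = 3 + \left(O + 4\right) = 3 + \left(4 + O\right) = 7 + O$)
$s = \frac{7510}{429}$ ($s = \left(11 \left(- \frac{1}{39}\right) + 40 \left(- \frac{1}{33}\right)\right) + 19 = \left(- \frac{11}{39} - \frac{40}{33}\right) + 19 = - \frac{641}{429} + 19 = \frac{7510}{429} \approx 17.506$)
$s + D{\left(12,8 \right)} 86 = \frac{7510}{429} + \left(7 + 12\right) 86 = \frac{7510}{429} + 19 \cdot 86 = \frac{7510}{429} + 1634 = \frac{708496}{429}$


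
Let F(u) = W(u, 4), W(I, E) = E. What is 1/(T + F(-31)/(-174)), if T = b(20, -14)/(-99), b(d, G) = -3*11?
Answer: 29/9 ≈ 3.2222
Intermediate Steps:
b(d, G) = -33
F(u) = 4
T = ⅓ (T = -33/(-99) = -33*(-1/99) = ⅓ ≈ 0.33333)
1/(T + F(-31)/(-174)) = 1/(⅓ + 4/(-174)) = 1/(⅓ + 4*(-1/174)) = 1/(⅓ - 2/87) = 1/(9/29) = 29/9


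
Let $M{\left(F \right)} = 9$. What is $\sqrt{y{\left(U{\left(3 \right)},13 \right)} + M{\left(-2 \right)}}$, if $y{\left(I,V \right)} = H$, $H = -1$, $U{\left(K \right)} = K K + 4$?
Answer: $2 \sqrt{2} \approx 2.8284$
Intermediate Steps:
$U{\left(K \right)} = 4 + K^{2}$ ($U{\left(K \right)} = K^{2} + 4 = 4 + K^{2}$)
$y{\left(I,V \right)} = -1$
$\sqrt{y{\left(U{\left(3 \right)},13 \right)} + M{\left(-2 \right)}} = \sqrt{-1 + 9} = \sqrt{8} = 2 \sqrt{2}$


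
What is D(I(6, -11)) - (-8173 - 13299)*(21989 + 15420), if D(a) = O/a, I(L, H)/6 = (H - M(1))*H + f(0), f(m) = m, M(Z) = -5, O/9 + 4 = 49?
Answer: 35342826157/44 ≈ 8.0325e+8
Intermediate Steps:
O = 405 (O = -36 + 9*49 = -36 + 441 = 405)
I(L, H) = 6*H*(5 + H) (I(L, H) = 6*((H - 1*(-5))*H + 0) = 6*((H + 5)*H + 0) = 6*((5 + H)*H + 0) = 6*(H*(5 + H) + 0) = 6*(H*(5 + H)) = 6*H*(5 + H))
D(a) = 405/a
D(I(6, -11)) - (-8173 - 13299)*(21989 + 15420) = 405/((6*(-11)*(5 - 11))) - (-8173 - 13299)*(21989 + 15420) = 405/((6*(-11)*(-6))) - (-21472)*37409 = 405/396 - 1*(-803246048) = 405*(1/396) + 803246048 = 45/44 + 803246048 = 35342826157/44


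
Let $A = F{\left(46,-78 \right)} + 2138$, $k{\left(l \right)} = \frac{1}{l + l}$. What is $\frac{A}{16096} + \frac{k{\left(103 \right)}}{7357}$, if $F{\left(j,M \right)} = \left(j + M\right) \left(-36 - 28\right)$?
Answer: $\frac{1586018727}{6098541008} \approx 0.26007$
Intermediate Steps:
$k{\left(l \right)} = \frac{1}{2 l}$
$F{\left(j,M \right)} = - 64 M - 64 j$ ($F{\left(j,M \right)} = \left(M + j\right) \left(-64\right) = - 64 M - 64 j$)
$A = 4186$ ($A = \left(\left(-64\right) \left(-78\right) - 2944\right) + 2138 = \left(4992 - 2944\right) + 2138 = 2048 + 2138 = 4186$)
$\frac{A}{16096} + \frac{k{\left(103 \right)}}{7357} = \frac{4186}{16096} + \frac{\frac{1}{2} \cdot \frac{1}{103}}{7357} = 4186 \cdot \frac{1}{16096} + \frac{1}{2} \cdot \frac{1}{103} \cdot \frac{1}{7357} = \frac{2093}{8048} + \frac{1}{206} \cdot \frac{1}{7357} = \frac{2093}{8048} + \frac{1}{1515542} = \frac{1586018727}{6098541008}$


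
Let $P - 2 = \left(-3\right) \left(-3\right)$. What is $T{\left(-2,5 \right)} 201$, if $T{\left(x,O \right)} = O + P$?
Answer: $3216$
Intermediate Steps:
$P = 11$ ($P = 2 - -9 = 2 + 9 = 11$)
$T{\left(x,O \right)} = 11 + O$ ($T{\left(x,O \right)} = O + 11 = 11 + O$)
$T{\left(-2,5 \right)} 201 = \left(11 + 5\right) 201 = 16 \cdot 201 = 3216$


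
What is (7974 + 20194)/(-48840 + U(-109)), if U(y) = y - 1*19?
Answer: -3521/6121 ≈ -0.57523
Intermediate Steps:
U(y) = -19 + y (U(y) = y - 19 = -19 + y)
(7974 + 20194)/(-48840 + U(-109)) = (7974 + 20194)/(-48840 + (-19 - 109)) = 28168/(-48840 - 128) = 28168/(-48968) = 28168*(-1/48968) = -3521/6121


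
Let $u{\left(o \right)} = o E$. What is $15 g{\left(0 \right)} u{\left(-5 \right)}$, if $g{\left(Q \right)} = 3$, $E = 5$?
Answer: $-1125$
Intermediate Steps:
$u{\left(o \right)} = 5 o$ ($u{\left(o \right)} = o 5 = 5 o$)
$15 g{\left(0 \right)} u{\left(-5 \right)} = 15 \cdot 3 \cdot 5 \left(-5\right) = 45 \left(-25\right) = -1125$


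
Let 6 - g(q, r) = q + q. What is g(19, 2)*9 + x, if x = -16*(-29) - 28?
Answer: 148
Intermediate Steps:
g(q, r) = 6 - 2*q (g(q, r) = 6 - (q + q) = 6 - 2*q)
x = 436 (x = 464 - 28 = 436)
g(19, 2)*9 + x = (6 - 2*19)*9 + 436 = (6 - 38)*9 + 436 = -32*9 + 436 = -288 + 436 = 148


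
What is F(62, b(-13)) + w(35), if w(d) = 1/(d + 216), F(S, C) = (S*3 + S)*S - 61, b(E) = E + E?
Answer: 3844066/251 ≈ 15315.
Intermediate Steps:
b(E) = 2*E
F(S, C) = -61 + 4*S² (F(S, C) = (3*S + S)*S - 61 = (4*S)*S - 61 = 4*S² - 61 = -61 + 4*S²)
w(d) = 1/(216 + d)
F(62, b(-13)) + w(35) = (-61 + 4*62²) + 1/(216 + 35) = (-61 + 4*3844) + 1/251 = (-61 + 15376) + 1/251 = 15315 + 1/251 = 3844066/251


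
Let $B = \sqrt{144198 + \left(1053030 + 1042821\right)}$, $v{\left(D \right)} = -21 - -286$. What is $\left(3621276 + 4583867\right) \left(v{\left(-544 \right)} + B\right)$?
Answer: $2174362895 + 8205143 \sqrt{2240049} \approx 1.4455 \cdot 10^{10}$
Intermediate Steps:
$v{\left(D \right)} = 265$ ($v{\left(D \right)} = -21 + 286 = 265$)
$B = \sqrt{2240049}$ ($B = \sqrt{144198 + 2095851} = \sqrt{2240049} \approx 1496.7$)
$\left(3621276 + 4583867\right) \left(v{\left(-544 \right)} + B\right) = \left(3621276 + 4583867\right) \left(265 + \sqrt{2240049}\right) = 8205143 \left(265 + \sqrt{2240049}\right) = 2174362895 + 8205143 \sqrt{2240049}$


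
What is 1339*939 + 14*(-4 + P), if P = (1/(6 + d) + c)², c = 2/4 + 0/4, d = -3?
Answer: 22630945/18 ≈ 1.2573e+6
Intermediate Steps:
c = ½ (c = 2*(¼) + 0*(¼) = ½ + 0 = ½ ≈ 0.50000)
P = 25/36 (P = (1/(6 - 3) + ½)² = (1/3 + ½)² = (⅓ + ½)² = (⅚)² = 25/36 ≈ 0.69444)
1339*939 + 14*(-4 + P) = 1339*939 + 14*(-4 + 25/36) = 1257321 + 14*(-119/36) = 1257321 - 833/18 = 22630945/18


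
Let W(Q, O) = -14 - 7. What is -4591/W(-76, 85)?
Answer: 4591/21 ≈ 218.62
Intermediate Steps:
W(Q, O) = -21
-4591/W(-76, 85) = -4591/(-21) = -4591*(-1/21) = 4591/21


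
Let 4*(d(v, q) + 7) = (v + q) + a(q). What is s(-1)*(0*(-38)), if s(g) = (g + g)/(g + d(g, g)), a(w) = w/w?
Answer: 0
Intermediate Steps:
a(w) = 1
d(v, q) = -27/4 + q/4 + v/4 (d(v, q) = -7 + ((v + q) + 1)/4 = -7 + ((q + v) + 1)/4 = -7 + (1 + q + v)/4 = -7 + (1/4 + q/4 + v/4) = -27/4 + q/4 + v/4)
s(g) = 2*g/(-27/4 + 3*g/2) (s(g) = (g + g)/(g + (-27/4 + g/4 + g/4)) = (2*g)/(g + (-27/4 + g/2)) = (2*g)/(-27/4 + 3*g/2) = 2*g/(-27/4 + 3*g/2))
s(-1)*(0*(-38)) = ((8/3)*(-1)/(-9 + 2*(-1)))*(0*(-38)) = ((8/3)*(-1)/(-9 - 2))*0 = ((8/3)*(-1)/(-11))*0 = ((8/3)*(-1)*(-1/11))*0 = (8/33)*0 = 0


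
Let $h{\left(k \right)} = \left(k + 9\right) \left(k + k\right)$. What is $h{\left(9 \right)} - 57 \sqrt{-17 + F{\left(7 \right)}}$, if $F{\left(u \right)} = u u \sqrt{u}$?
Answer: $324 - 57 \sqrt{-17 + 49 \sqrt{7}} \approx -280.96$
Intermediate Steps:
$h{\left(k \right)} = 2 k \left(9 + k\right)$ ($h{\left(k \right)} = \left(9 + k\right) 2 k = 2 k \left(9 + k\right)$)
$F{\left(u \right)} = u^{\frac{5}{2}}$ ($F{\left(u \right)} = u^{2} \sqrt{u} = u^{\frac{5}{2}}$)
$h{\left(9 \right)} - 57 \sqrt{-17 + F{\left(7 \right)}} = 2 \cdot 9 \left(9 + 9\right) - 57 \sqrt{-17 + 7^{\frac{5}{2}}} = 2 \cdot 9 \cdot 18 - 57 \sqrt{-17 + 49 \sqrt{7}} = 324 - 57 \sqrt{-17 + 49 \sqrt{7}}$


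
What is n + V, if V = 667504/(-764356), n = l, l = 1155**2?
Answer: 254917336349/191089 ≈ 1.3340e+6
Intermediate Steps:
l = 1334025
n = 1334025
V = -166876/191089 (V = 667504*(-1/764356) = -166876/191089 ≈ -0.87329)
n + V = 1334025 - 166876/191089 = 254917336349/191089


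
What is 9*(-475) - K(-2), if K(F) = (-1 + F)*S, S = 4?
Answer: -4263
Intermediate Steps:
K(F) = -4 + 4*F (K(F) = (-1 + F)*4 = -4 + 4*F)
9*(-475) - K(-2) = 9*(-475) - (-4 + 4*(-2)) = -4275 - (-4 - 8) = -4275 - 1*(-12) = -4275 + 12 = -4263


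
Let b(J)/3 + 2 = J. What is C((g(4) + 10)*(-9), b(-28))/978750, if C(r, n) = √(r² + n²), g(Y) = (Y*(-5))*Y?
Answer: √2/2175 ≈ 0.00065021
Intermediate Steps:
b(J) = -6 + 3*J
g(Y) = -5*Y² (g(Y) = (-5*Y)*Y = -5*Y²)
C(r, n) = √(n² + r²)
C((g(4) + 10)*(-9), b(-28))/978750 = √((-6 + 3*(-28))² + ((-5*4² + 10)*(-9))²)/978750 = √((-6 - 84)² + ((-5*16 + 10)*(-9))²)*(1/978750) = √((-90)² + ((-80 + 10)*(-9))²)*(1/978750) = √(8100 + (-70*(-9))²)*(1/978750) = √(8100 + 630²)*(1/978750) = √(8100 + 396900)*(1/978750) = √405000*(1/978750) = (450*√2)*(1/978750) = √2/2175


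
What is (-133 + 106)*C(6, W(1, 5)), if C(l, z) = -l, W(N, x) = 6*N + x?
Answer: 162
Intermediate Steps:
W(N, x) = x + 6*N
(-133 + 106)*C(6, W(1, 5)) = (-133 + 106)*(-1*6) = -27*(-6) = 162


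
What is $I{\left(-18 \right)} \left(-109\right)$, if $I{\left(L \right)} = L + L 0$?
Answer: $1962$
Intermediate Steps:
$I{\left(L \right)} = L$ ($I{\left(L \right)} = L + 0 = L$)
$I{\left(-18 \right)} \left(-109\right) = \left(-18\right) \left(-109\right) = 1962$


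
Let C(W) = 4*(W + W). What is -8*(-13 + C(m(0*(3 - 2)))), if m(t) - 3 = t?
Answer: -88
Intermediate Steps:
m(t) = 3 + t
C(W) = 8*W (C(W) = 4*(2*W) = 8*W)
-8*(-13 + C(m(0*(3 - 2)))) = -8*(-13 + 8*(3 + 0*(3 - 2))) = -8*(-13 + 8*(3 + 0*1)) = -8*(-13 + 8*(3 + 0)) = -8*(-13 + 8*3) = -8*(-13 + 24) = -8*11 = -88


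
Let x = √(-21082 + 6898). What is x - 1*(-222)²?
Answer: -49284 + 6*I*√394 ≈ -49284.0 + 119.1*I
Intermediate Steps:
x = 6*I*√394 (x = √(-14184) = 6*I*√394 ≈ 119.1*I)
x - 1*(-222)² = 6*I*√394 - 1*(-222)² = 6*I*√394 - 1*49284 = 6*I*√394 - 49284 = -49284 + 6*I*√394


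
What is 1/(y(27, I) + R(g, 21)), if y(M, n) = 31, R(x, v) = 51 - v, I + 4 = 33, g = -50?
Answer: 1/61 ≈ 0.016393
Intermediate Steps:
I = 29 (I = -4 + 33 = 29)
1/(y(27, I) + R(g, 21)) = 1/(31 + (51 - 1*21)) = 1/(31 + (51 - 21)) = 1/(31 + 30) = 1/61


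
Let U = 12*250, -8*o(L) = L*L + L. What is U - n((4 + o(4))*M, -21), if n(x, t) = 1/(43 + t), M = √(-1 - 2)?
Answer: 65999/22 ≈ 3000.0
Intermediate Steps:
o(L) = -L/8 - L²/8 (o(L) = -(L*L + L)/8 = -(L² + L)/8 = -(L + L²)/8 = -L/8 - L²/8)
M = I*√3 (M = √(-3) = I*√3 ≈ 1.732*I)
U = 3000
U - n((4 + o(4))*M, -21) = 3000 - 1/(43 - 21) = 3000 - 1/22 = 65999/22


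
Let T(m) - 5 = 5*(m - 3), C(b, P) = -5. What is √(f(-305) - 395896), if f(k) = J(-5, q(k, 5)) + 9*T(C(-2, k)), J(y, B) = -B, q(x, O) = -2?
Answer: I*√396209 ≈ 629.45*I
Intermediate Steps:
T(m) = -10 + 5*m (T(m) = 5 + 5*(m - 3) = 5 + 5*(-3 + m) = 5 + (-15 + 5*m) = -10 + 5*m)
f(k) = -313 (f(k) = -1*(-2) + 9*(-10 + 5*(-5)) = 2 + 9*(-10 - 25) = 2 + 9*(-35) = 2 - 315 = -313)
√(f(-305) - 395896) = √(-313 - 395896) = √(-396209) = I*√396209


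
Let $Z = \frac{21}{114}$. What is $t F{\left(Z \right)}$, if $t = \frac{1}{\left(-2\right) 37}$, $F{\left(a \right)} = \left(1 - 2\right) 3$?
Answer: $\frac{3}{74} \approx 0.040541$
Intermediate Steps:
$Z = \frac{7}{38}$ ($Z = 21 \cdot \frac{1}{114} = \frac{7}{38} \approx 0.18421$)
$F{\left(a \right)} = -3$ ($F{\left(a \right)} = \left(-1\right) 3 = -3$)
$t = - \frac{1}{74}$ ($t = \frac{1}{-74} = - \frac{1}{74} \approx -0.013514$)
$t F{\left(Z \right)} = \left(- \frac{1}{74}\right) \left(-3\right) = \frac{3}{74}$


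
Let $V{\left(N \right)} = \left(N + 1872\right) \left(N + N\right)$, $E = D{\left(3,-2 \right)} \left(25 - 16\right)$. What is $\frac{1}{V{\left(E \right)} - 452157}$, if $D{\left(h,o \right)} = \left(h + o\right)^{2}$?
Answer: $- \frac{1}{418299} \approx -2.3906 \cdot 10^{-6}$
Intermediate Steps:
$E = 9$ ($E = \left(3 - 2\right)^{2} \left(25 - 16\right) = 1^{2} \cdot 9 = 1 \cdot 9 = 9$)
$V{\left(N \right)} = 2 N \left(1872 + N\right)$ ($V{\left(N \right)} = \left(1872 + N\right) 2 N = 2 N \left(1872 + N\right)$)
$\frac{1}{V{\left(E \right)} - 452157} = \frac{1}{2 \cdot 9 \left(1872 + 9\right) - 452157} = \frac{1}{2 \cdot 9 \cdot 1881 - 452157} = \frac{1}{33858 - 452157} = \frac{1}{-418299} = - \frac{1}{418299}$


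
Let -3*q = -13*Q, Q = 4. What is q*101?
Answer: 5252/3 ≈ 1750.7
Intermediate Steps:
q = 52/3 (q = -(-13)*4/3 = -⅓*(-52) = 52/3 ≈ 17.333)
q*101 = (52/3)*101 = 5252/3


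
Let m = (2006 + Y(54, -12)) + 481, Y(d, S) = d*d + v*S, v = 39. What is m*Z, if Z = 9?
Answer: 44415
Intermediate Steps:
Y(d, S) = d² + 39*S (Y(d, S) = d*d + 39*S = d² + 39*S)
m = 4935 (m = (2006 + (54² + 39*(-12))) + 481 = (2006 + (2916 - 468)) + 481 = (2006 + 2448) + 481 = 4454 + 481 = 4935)
m*Z = 4935*9 = 44415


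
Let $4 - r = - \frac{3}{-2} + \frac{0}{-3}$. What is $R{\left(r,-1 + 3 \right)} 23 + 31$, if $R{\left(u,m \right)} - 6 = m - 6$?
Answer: $77$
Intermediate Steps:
$r = \frac{5}{2}$ ($r = 4 - \left(- \frac{3}{-2} + \frac{0}{-3}\right) = 4 - \left(\left(-3\right) \left(- \frac{1}{2}\right) + 0 \left(- \frac{1}{3}\right)\right) = 4 - \left(\frac{3}{2} + 0\right) = 4 - \frac{3}{2} = \frac{5}{2} \approx 2.5$)
$R{\left(u,m \right)} = m$ ($R{\left(u,m \right)} = 6 + \left(m - 6\right) = 6 + \left(-6 + m\right) = m$)
$R{\left(r,-1 + 3 \right)} 23 + 31 = \left(-1 + 3\right) 23 + 31 = 2 \cdot 23 + 31 = 46 + 31 = 77$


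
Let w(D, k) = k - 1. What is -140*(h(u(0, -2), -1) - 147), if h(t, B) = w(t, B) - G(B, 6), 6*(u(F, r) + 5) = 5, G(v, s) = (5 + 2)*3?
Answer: 23800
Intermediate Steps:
G(v, s) = 21 (G(v, s) = 7*3 = 21)
u(F, r) = -25/6 (u(F, r) = -5 + (⅙)*5 = -5 + ⅚ = -25/6)
w(D, k) = -1 + k
h(t, B) = -22 + B (h(t, B) = (-1 + B) - 1*21 = (-1 + B) - 21 = -22 + B)
-140*(h(u(0, -2), -1) - 147) = -140*((-22 - 1) - 147) = -140*(-23 - 147) = -140*(-170) = 23800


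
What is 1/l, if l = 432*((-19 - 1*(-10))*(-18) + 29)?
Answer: 1/82512 ≈ 1.2119e-5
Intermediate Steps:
l = 82512 (l = 432*((-19 + 10)*(-18) + 29) = 432*(-9*(-18) + 29) = 432*(162 + 29) = 432*191 = 82512)
1/l = 1/82512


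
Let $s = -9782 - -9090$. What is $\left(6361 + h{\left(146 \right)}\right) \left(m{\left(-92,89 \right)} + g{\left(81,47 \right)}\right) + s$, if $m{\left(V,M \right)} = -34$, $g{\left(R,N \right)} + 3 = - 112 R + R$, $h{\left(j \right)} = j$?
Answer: $-58745888$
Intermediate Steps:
$g{\left(R,N \right)} = -3 - 111 R$ ($g{\left(R,N \right)} = -3 + \left(- 112 R + R\right) = -3 - 111 R$)
$s = -692$ ($s = -9782 + 9090 = -692$)
$\left(6361 + h{\left(146 \right)}\right) \left(m{\left(-92,89 \right)} + g{\left(81,47 \right)}\right) + s = \left(6361 + 146\right) \left(-34 - 8994\right) - 692 = 6507 \left(-34 - 8994\right) - 692 = 6507 \left(-9028\right) - 692 = -58745196 - 692 = -58745888$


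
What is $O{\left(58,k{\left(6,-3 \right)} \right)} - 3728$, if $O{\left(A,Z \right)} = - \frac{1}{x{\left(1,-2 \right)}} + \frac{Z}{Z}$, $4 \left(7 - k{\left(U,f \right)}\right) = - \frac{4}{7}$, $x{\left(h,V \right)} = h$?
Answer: $-3728$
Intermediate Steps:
$k{\left(U,f \right)} = \frac{50}{7}$ ($k{\left(U,f \right)} = 7 - \frac{\left(-4\right) \frac{1}{7}}{4} = 7 - - \frac{1}{7} = 7 + \frac{1}{7} = \frac{50}{7}$)
$O{\left(A,Z \right)} = 0$ ($O{\left(A,Z \right)} = - 1^{-1} + \frac{Z}{Z} = \left(-1\right) 1 + 1 = -1 + 1 = 0$)
$O{\left(58,k{\left(6,-3 \right)} \right)} - 3728 = 0 - 3728 = -3728$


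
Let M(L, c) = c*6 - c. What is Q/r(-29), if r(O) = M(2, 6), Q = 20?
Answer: ⅔ ≈ 0.66667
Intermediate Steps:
M(L, c) = 5*c (M(L, c) = 6*c - c = 5*c)
r(O) = 30 (r(O) = 5*6 = 30)
Q/r(-29) = 20/30 = 20*(1/30) = ⅔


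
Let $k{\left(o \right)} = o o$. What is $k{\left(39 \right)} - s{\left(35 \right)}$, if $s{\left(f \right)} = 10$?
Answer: $1511$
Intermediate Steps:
$k{\left(o \right)} = o^{2}$
$k{\left(39 \right)} - s{\left(35 \right)} = 39^{2} - 10 = 1521 - 10 = 1511$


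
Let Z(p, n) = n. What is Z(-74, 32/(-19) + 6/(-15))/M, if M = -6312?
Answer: 33/99940 ≈ 0.00033020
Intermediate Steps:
Z(-74, 32/(-19) + 6/(-15))/M = (32/(-19) + 6/(-15))/(-6312) = (32*(-1/19) + 6*(-1/15))*(-1/6312) = (-32/19 - 2/5)*(-1/6312) = -198/95*(-1/6312) = 33/99940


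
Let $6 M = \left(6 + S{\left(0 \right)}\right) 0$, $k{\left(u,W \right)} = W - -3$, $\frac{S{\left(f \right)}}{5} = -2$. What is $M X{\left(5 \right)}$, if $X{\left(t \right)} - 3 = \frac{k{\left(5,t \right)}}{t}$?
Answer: $0$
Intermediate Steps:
$S{\left(f \right)} = -10$ ($S{\left(f \right)} = 5 \left(-2\right) = -10$)
$k{\left(u,W \right)} = 3 + W$ ($k{\left(u,W \right)} = W + 3 = 3 + W$)
$M = 0$ ($M = \frac{\left(6 - 10\right) 0}{6} = \frac{\left(-4\right) 0}{6} = \frac{1}{6} \cdot 0 = 0$)
$X{\left(t \right)} = 3 + \frac{3 + t}{t}$
$M X{\left(5 \right)} = 0 \left(4 + \frac{3}{5}\right) = 0 \cdot \frac{23}{5} = 0$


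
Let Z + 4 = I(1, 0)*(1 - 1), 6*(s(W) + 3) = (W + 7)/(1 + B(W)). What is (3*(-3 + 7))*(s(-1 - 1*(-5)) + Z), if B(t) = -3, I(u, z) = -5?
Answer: -95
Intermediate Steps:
s(W) = -43/12 - W/12 (s(W) = -3 + ((W + 7)/(1 - 3))/6 = -3 + ((7 + W)/(-2))/6 = -3 + ((7 + W)*(-1/2))/6 = -3 + (-7/2 - W/2)/6 = -3 + (-7/12 - W/12) = -43/12 - W/12)
Z = -4 (Z = -4 - 5*(1 - 1) = -4 - 5*0 = -4 + 0 = -4)
(3*(-3 + 7))*(s(-1 - 1*(-5)) + Z) = (3*(-3 + 7))*((-43/12 - (-1 - 1*(-5))/12) - 4) = (3*4)*((-43/12 - (-1 + 5)/12) - 4) = 12*((-43/12 - 1/12*4) - 4) = 12*((-43/12 - 1/3) - 4) = 12*(-47/12 - 4) = 12*(-95/12) = -95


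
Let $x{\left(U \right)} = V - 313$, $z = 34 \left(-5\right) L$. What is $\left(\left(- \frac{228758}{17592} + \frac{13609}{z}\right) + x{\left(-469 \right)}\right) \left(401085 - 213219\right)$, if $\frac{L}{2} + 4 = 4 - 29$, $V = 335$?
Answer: $\frac{3522315853098}{1806845} \approx 1.9494 \cdot 10^{6}$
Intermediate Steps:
$L = -58$ ($L = -8 + 2 \left(4 - 29\right) = -8 + 2 \left(-25\right) = -8 - 50 = -58$)
$z = 9860$ ($z = 34 \left(-5\right) \left(-58\right) = \left(-170\right) \left(-58\right) = 9860$)
$x{\left(U \right)} = 22$ ($x{\left(U \right)} = 335 - 313 = 22$)
$\left(\left(- \frac{228758}{17592} + \frac{13609}{z}\right) + x{\left(-469 \right)}\right) \left(401085 - 213219\right) = \left(\left(- \frac{228758}{17592} + \frac{13609}{9860}\right) + 22\right) \left(401085 - 213219\right) = \left(\left(\left(-228758\right) \frac{1}{17592} + 13609 \cdot \frac{1}{9860}\right) + 22\right) 187866 = \left(\left(- \frac{114379}{8796} + \frac{13609}{9860}\right) + 22\right) 187866 = \left(- \frac{63004511}{5420535} + 22\right) 187866 = \frac{56247259}{5420535} \cdot 187866 = \frac{3522315853098}{1806845}$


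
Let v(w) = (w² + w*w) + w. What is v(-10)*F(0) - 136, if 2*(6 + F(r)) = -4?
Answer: -1656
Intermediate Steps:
F(r) = -8 (F(r) = -6 + (½)*(-4) = -6 - 2 = -8)
v(w) = w + 2*w² (v(w) = (w² + w²) + w = 2*w² + w = w + 2*w²)
v(-10)*F(0) - 136 = -10*(1 + 2*(-10))*(-8) - 136 = -10*(1 - 20)*(-8) - 136 = -10*(-19)*(-8) - 136 = 190*(-8) - 136 = -1520 - 136 = -1656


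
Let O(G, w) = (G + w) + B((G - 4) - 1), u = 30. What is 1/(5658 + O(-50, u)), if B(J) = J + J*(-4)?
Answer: 1/5803 ≈ 0.00017232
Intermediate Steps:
B(J) = -3*J (B(J) = J - 4*J = -3*J)
O(G, w) = 15 + w - 2*G (O(G, w) = (G + w) - 3*((G - 4) - 1) = (G + w) - 3*((-4 + G) - 1) = (G + w) - 3*(-5 + G) = (G + w) + (15 - 3*G) = 15 + w - 2*G)
1/(5658 + O(-50, u)) = 1/(5658 + (15 + 30 - 2*(-50))) = 1/(5658 + (15 + 30 + 100)) = 1/(5658 + 145) = 1/5803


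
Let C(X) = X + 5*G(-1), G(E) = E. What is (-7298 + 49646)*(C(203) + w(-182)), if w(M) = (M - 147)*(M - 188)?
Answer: 5163406944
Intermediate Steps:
w(M) = (-188 + M)*(-147 + M) (w(M) = (-147 + M)*(-188 + M) = (-188 + M)*(-147 + M))
C(X) = -5 + X (C(X) = X + 5*(-1) = X - 5 = -5 + X)
(-7298 + 49646)*(C(203) + w(-182)) = (-7298 + 49646)*((-5 + 203) + (27636 + (-182)² - 335*(-182))) = 42348*(198 + (27636 + 33124 + 60970)) = 42348*(198 + 121730) = 42348*121928 = 5163406944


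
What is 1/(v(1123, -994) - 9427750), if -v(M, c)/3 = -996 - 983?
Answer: -1/9421813 ≈ -1.0614e-7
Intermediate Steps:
v(M, c) = 5937 (v(M, c) = -3*(-996 - 983) = -3*(-1979) = 5937)
1/(v(1123, -994) - 9427750) = 1/(5937 - 9427750) = 1/(-9421813) = -1/9421813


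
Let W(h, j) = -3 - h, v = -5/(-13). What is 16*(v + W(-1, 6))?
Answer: -336/13 ≈ -25.846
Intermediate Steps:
v = 5/13 (v = -5*(-1/13) = 5/13 ≈ 0.38462)
16*(v + W(-1, 6)) = 16*(5/13 + (-3 - 1*(-1))) = 16*(5/13 + (-3 + 1)) = 16*(5/13 - 2) = 16*(-21/13) = -336/13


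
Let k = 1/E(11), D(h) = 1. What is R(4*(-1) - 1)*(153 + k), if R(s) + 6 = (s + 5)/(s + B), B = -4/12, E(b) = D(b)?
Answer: -924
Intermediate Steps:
E(b) = 1
B = -⅓ (B = -4*1/12 = -⅓ ≈ -0.33333)
k = 1 (k = 1/1 = 1)
R(s) = -6 + (5 + s)/(-⅓ + s) (R(s) = -6 + (s + 5)/(s - ⅓) = -6 + (5 + s)/(-⅓ + s))
R(4*(-1) - 1)*(153 + k) = (3*(7 - 5*(4*(-1) - 1))/(-1 + 3*(4*(-1) - 1)))*(153 + 1) = (3*(7 - 5*(-4 - 1))/(-1 + 3*(-4 - 1)))*154 = (3*(7 - 5*(-5))/(-1 + 3*(-5)))*154 = (3*(7 + 25)/(-1 - 15))*154 = (3*32/(-16))*154 = (3*(-1/16)*32)*154 = -6*154 = -924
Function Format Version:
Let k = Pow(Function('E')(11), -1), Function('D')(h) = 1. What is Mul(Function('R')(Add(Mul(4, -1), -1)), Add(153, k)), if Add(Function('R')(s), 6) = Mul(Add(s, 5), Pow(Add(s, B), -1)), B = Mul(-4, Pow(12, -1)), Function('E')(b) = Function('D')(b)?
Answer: -924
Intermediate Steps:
Function('E')(b) = 1
B = Rational(-1, 3) (B = Mul(-4, Rational(1, 12)) = Rational(-1, 3) ≈ -0.33333)
k = 1 (k = Pow(1, -1) = 1)
Function('R')(s) = Add(-6, Mul(Pow(Add(Rational(-1, 3), s), -1), Add(5, s))) (Function('R')(s) = Add(-6, Mul(Add(s, 5), Pow(Add(s, Rational(-1, 3)), -1))) = Add(-6, Mul(Add(5, s), Pow(Add(Rational(-1, 3), s), -1))) = Add(-6, Mul(Pow(Add(Rational(-1, 3), s), -1), Add(5, s))))
Mul(Function('R')(Add(Mul(4, -1), -1)), Add(153, k)) = Mul(Mul(3, Pow(Add(-1, Mul(3, Add(Mul(4, -1), -1))), -1), Add(7, Mul(-5, Add(Mul(4, -1), -1)))), Add(153, 1)) = Mul(Mul(3, Pow(Add(-1, Mul(3, Add(-4, -1))), -1), Add(7, Mul(-5, Add(-4, -1)))), 154) = Mul(Mul(3, Pow(Add(-1, Mul(3, -5)), -1), Add(7, Mul(-5, -5))), 154) = Mul(Mul(3, Pow(Add(-1, -15), -1), Add(7, 25)), 154) = Mul(Mul(3, Pow(-16, -1), 32), 154) = Mul(Mul(3, Rational(-1, 16), 32), 154) = Mul(-6, 154) = -924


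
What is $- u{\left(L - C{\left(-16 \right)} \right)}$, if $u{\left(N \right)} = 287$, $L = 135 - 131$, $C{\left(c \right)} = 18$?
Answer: $-287$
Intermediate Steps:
$L = 4$
$- u{\left(L - C{\left(-16 \right)} \right)} = \left(-1\right) 287 = -287$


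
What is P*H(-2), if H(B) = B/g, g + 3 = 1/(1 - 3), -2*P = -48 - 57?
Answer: 30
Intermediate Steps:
P = 105/2 (P = -(-48 - 57)/2 = -½*(-105) = 105/2 ≈ 52.500)
g = -7/2 (g = -3 + 1/(1 - 3) = -3 + 1/(-2) = -3 - ½ = -7/2 ≈ -3.5000)
H(B) = -2*B/7 (H(B) = B/(-7/2) = B*(-2/7) = -2*B/7)
P*H(-2) = 105*(-2/7*(-2))/2 = (105/2)*(4/7) = 30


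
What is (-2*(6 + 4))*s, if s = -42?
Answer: 840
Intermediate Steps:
(-2*(6 + 4))*s = -2*(6 + 4)*(-42) = -2*10*(-42) = -20*(-42) = 840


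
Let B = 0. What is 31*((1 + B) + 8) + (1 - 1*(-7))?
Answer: 287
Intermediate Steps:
31*((1 + B) + 8) + (1 - 1*(-7)) = 31*((1 + 0) + 8) + (1 - 1*(-7)) = 31*(1 + 8) + (1 + 7) = 31*9 + 8 = 279 + 8 = 287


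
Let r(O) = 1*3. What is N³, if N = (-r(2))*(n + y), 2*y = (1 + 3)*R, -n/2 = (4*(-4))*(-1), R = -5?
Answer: 2000376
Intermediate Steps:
r(O) = 3
n = -32 (n = -2*4*(-4)*(-1) = -(-32)*(-1) = -2*16 = -32)
y = -10 (y = ((1 + 3)*(-5))/2 = (4*(-5))/2 = (½)*(-20) = -10)
N = 126 (N = (-1*3)*(-32 - 10) = -3*(-42) = 126)
N³ = 126³ = 2000376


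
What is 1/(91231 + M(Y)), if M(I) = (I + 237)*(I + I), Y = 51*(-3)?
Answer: 1/65527 ≈ 1.5261e-5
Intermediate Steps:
Y = -153
M(I) = 2*I*(237 + I) (M(I) = (237 + I)*(2*I) = 2*I*(237 + I))
1/(91231 + M(Y)) = 1/(91231 + 2*(-153)*(237 - 153)) = 1/(91231 + 2*(-153)*84) = 1/(91231 - 25704) = 1/65527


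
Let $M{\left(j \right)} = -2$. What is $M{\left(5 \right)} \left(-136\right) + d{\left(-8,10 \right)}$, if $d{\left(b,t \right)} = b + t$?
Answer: $274$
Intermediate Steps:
$M{\left(5 \right)} \left(-136\right) + d{\left(-8,10 \right)} = \left(-2\right) \left(-136\right) + \left(-8 + 10\right) = 272 + 2 = 274$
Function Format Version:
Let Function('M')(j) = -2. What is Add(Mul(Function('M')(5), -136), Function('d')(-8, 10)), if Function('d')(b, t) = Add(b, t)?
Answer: 274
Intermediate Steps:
Add(Mul(Function('M')(5), -136), Function('d')(-8, 10)) = Add(Mul(-2, -136), Add(-8, 10)) = Add(272, 2) = 274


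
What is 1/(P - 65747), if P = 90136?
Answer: 1/24389 ≈ 4.1002e-5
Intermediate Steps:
1/(P - 65747) = 1/(90136 - 65747) = 1/24389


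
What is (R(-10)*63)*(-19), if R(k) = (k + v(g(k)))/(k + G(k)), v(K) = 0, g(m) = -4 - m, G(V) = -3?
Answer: -11970/13 ≈ -920.77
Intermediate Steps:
R(k) = k/(-3 + k) (R(k) = (k + 0)/(k - 3) = k/(-3 + k))
(R(-10)*63)*(-19) = (-10/(-3 - 10)*63)*(-19) = (-10/(-13)*63)*(-19) = (-10*(-1/13)*63)*(-19) = ((10/13)*63)*(-19) = (630/13)*(-19) = -11970/13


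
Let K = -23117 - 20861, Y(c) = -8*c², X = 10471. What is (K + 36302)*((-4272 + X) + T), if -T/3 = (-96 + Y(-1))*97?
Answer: -279889988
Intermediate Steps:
K = -43978
T = 30264 (T = -3*(-96 - 8*(-1)²)*97 = -3*(-96 - 8*1)*97 = -3*(-96 - 8)*97 = -(-312)*97 = -3*(-10088) = 30264)
(K + 36302)*((-4272 + X) + T) = (-43978 + 36302)*((-4272 + 10471) + 30264) = -7676*(6199 + 30264) = -7676*36463 = -279889988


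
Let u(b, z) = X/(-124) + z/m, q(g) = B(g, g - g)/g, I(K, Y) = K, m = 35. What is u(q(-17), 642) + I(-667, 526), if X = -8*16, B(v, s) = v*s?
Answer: -702673/1085 ≈ -647.63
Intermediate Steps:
B(v, s) = s*v
X = -128
q(g) = 0 (q(g) = ((g - g)*g)/g = (0*g)/g = 0/g = 0)
u(b, z) = 32/31 + z/35 (u(b, z) = -128/(-124) + z/35 = -128*(-1/124) + z*(1/35) = 32/31 + z/35)
u(q(-17), 642) + I(-667, 526) = (32/31 + (1/35)*642) - 667 = (32/31 + 642/35) - 667 = 21022/1085 - 667 = -702673/1085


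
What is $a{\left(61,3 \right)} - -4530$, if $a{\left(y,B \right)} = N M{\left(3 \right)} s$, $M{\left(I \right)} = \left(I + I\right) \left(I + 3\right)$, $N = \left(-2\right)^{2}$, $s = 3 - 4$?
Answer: $4386$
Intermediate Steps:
$s = -1$ ($s = 3 - 4 = -1$)
$N = 4$
$M{\left(I \right)} = 2 I \left(3 + I\right)$
$a{\left(y,B \right)} = -144$ ($a{\left(y,B \right)} = 4 \cdot 2 \cdot 3 \left(3 + 3\right) \left(-1\right) = 4 \cdot 2 \cdot 3 \cdot 6 \left(-1\right) = 4 \cdot 36 \left(-1\right) = 144 \left(-1\right) = -144$)
$a{\left(61,3 \right)} - -4530 = -144 - -4530 = -144 + 4530 = 4386$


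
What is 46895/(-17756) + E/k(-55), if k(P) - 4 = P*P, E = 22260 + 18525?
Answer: 582133505/53782924 ≈ 10.824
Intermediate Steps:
E = 40785
k(P) = 4 + P**2 (k(P) = 4 + P*P = 4 + P**2)
46895/(-17756) + E/k(-55) = 46895/(-17756) + 40785/(4 + (-55)**2) = 46895*(-1/17756) + 40785/(4 + 3025) = -46895/17756 + 40785/3029 = 582133505/53782924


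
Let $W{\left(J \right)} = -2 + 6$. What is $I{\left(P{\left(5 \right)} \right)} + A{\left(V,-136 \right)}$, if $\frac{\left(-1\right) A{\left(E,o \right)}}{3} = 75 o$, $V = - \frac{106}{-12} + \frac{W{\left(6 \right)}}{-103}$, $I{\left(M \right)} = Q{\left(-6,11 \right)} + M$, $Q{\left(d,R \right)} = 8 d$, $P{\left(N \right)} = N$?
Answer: $30557$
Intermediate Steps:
$W{\left(J \right)} = 4$
$I{\left(M \right)} = -48 + M$ ($I{\left(M \right)} = 8 \left(-6\right) + M = -48 + M$)
$V = \frac{5435}{618}$ ($V = - \frac{106}{-12} + \frac{4}{-103} = \left(-106\right) \left(- \frac{1}{12}\right) + 4 \left(- \frac{1}{103}\right) = \frac{53}{6} - \frac{4}{103} = \frac{5435}{618} \approx 8.7945$)
$A{\left(E,o \right)} = - 225 o$ ($A{\left(E,o \right)} = - 3 \cdot 75 o = - 225 o$)
$I{\left(P{\left(5 \right)} \right)} + A{\left(V,-136 \right)} = \left(-48 + 5\right) - -30600 = -43 + 30600 = 30557$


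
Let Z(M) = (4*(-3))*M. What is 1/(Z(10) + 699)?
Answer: 1/579 ≈ 0.0017271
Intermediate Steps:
Z(M) = -12*M
1/(Z(10) + 699) = 1/(-12*10 + 699) = 1/(-120 + 699) = 1/579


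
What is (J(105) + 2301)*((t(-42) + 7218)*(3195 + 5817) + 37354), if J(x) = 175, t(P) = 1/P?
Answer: 1128066313088/7 ≈ 1.6115e+11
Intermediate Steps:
(J(105) + 2301)*((t(-42) + 7218)*(3195 + 5817) + 37354) = (175 + 2301)*((1/(-42) + 7218)*(3195 + 5817) + 37354) = 2476*((-1/42 + 7218)*9012 + 37354) = 2476*((303155/42)*9012 + 37354) = 2476*(455338810/7 + 37354) = 2476*(455600288/7) = 1128066313088/7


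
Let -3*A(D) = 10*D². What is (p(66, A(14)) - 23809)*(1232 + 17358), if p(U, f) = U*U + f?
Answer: -1121330210/3 ≈ -3.7378e+8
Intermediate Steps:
A(D) = -10*D²/3
p(U, f) = f + U² (p(U, f) = U² + f = f + U²)
(p(66, A(14)) - 23809)*(1232 + 17358) = ((-10/3*14² + 66²) - 23809)*(1232 + 17358) = ((-10/3*196 + 4356) - 23809)*18590 = ((-1960/3 + 4356) - 23809)*18590 = (11108/3 - 23809)*18590 = -60319/3*18590 = -1121330210/3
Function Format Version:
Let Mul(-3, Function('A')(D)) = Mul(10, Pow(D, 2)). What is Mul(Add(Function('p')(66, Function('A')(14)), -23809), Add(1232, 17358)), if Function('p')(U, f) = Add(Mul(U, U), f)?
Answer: Rational(-1121330210, 3) ≈ -3.7378e+8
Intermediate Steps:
Function('A')(D) = Mul(Rational(-10, 3), Pow(D, 2)) (Function('A')(D) = Mul(Rational(-1, 3), Mul(10, Pow(D, 2))) = Mul(Rational(-10, 3), Pow(D, 2)))
Function('p')(U, f) = Add(f, Pow(U, 2)) (Function('p')(U, f) = Add(Pow(U, 2), f) = Add(f, Pow(U, 2)))
Mul(Add(Function('p')(66, Function('A')(14)), -23809), Add(1232, 17358)) = Mul(Add(Add(Mul(Rational(-10, 3), Pow(14, 2)), Pow(66, 2)), -23809), Add(1232, 17358)) = Mul(Add(Add(Mul(Rational(-10, 3), 196), 4356), -23809), 18590) = Mul(Add(Add(Rational(-1960, 3), 4356), -23809), 18590) = Mul(Add(Rational(11108, 3), -23809), 18590) = Mul(Rational(-60319, 3), 18590) = Rational(-1121330210, 3)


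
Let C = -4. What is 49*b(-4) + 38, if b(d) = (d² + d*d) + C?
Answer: 1410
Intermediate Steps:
b(d) = -4 + 2*d² (b(d) = (d² + d*d) - 4 = (d² + d²) - 4 = 2*d² - 4 = -4 + 2*d²)
49*b(-4) + 38 = 49*(-4 + 2*(-4)²) + 38 = 49*(-4 + 2*16) + 38 = 49*(-4 + 32) + 38 = 49*28 + 38 = 1372 + 38 = 1410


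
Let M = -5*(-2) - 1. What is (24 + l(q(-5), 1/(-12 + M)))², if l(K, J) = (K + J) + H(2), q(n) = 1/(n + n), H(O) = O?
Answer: 588289/900 ≈ 653.65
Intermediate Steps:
M = 9 (M = 10 - 1 = 9)
q(n) = 1/(2*n)
l(K, J) = 2 + J + K (l(K, J) = (K + J) + 2 = (J + K) + 2 = 2 + J + K)
(24 + l(q(-5), 1/(-12 + M)))² = (24 + (2 + 1/(-12 + 9) + (½)/(-5)))² = (24 + (2 + 1/(-3) + (½)*(-⅕)))² = (24 + (2 - ⅓ - ⅒))² = (24 + 47/30)² = (767/30)² = 588289/900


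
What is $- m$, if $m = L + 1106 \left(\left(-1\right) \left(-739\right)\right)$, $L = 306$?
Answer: $-817640$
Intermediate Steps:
$m = 817640$ ($m = 306 + 1106 \left(\left(-1\right) \left(-739\right)\right) = 306 + 1106 \cdot 739 = 306 + 817334 = 817640$)
$- m = \left(-1\right) 817640 = -817640$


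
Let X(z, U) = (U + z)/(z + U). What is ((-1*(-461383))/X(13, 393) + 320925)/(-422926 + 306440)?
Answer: -391154/58243 ≈ -6.7159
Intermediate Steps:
X(z, U) = 1 (X(z, U) = (U + z)/(U + z) = 1)
((-1*(-461383))/X(13, 393) + 320925)/(-422926 + 306440) = (-1*(-461383)/1 + 320925)/(-422926 + 306440) = (461383*1 + 320925)/(-116486) = (461383 + 320925)*(-1/116486) = 782308*(-1/116486) = -391154/58243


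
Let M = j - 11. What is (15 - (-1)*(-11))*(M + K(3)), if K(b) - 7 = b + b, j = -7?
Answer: -20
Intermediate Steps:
K(b) = 7 + 2*b (K(b) = 7 + (b + b) = 7 + 2*b)
M = -18 (M = -7 - 11 = -18)
(15 - (-1)*(-11))*(M + K(3)) = (15 - (-1)*(-11))*(-18 + (7 + 2*3)) = (15 - 1*11)*(-18 + (7 + 6)) = (15 - 11)*(-18 + 13) = 4*(-5) = -20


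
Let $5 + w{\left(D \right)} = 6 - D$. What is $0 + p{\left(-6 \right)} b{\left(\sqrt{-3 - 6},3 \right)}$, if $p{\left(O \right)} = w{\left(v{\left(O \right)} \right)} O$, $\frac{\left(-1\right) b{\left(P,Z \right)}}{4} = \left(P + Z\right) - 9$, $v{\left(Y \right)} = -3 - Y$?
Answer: $288 - 144 i \approx 288.0 - 144.0 i$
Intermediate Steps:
$w{\left(D \right)} = 1 - D$ ($w{\left(D \right)} = -5 - \left(-6 + D\right) = 1 - D$)
$b{\left(P,Z \right)} = 36 - 4 P - 4 Z$ ($b{\left(P,Z \right)} = - 4 \left(\left(P + Z\right) - 9\right) = - 4 \left(-9 + P + Z\right) = 36 - 4 P - 4 Z$)
$p{\left(O \right)} = O \left(4 + O\right)$ ($p{\left(O \right)} = \left(1 - \left(-3 - O\right)\right) O = \left(1 + \left(3 + O\right)\right) O = \left(4 + O\right) O = O \left(4 + O\right)$)
$0 + p{\left(-6 \right)} b{\left(\sqrt{-3 - 6},3 \right)} = 0 + - 6 \left(4 - 6\right) \left(36 - 4 \sqrt{-3 - 6} - 12\right) = 0 + \left(-6\right) \left(-2\right) \left(36 - 4 \sqrt{-9} - 12\right) = 0 + 12 \left(36 - 4 \cdot 3 i - 12\right) = 0 + 12 \left(36 - 12 i - 12\right) = 0 + 12 \left(24 - 12 i\right) = 0 + \left(288 - 144 i\right) = 288 - 144 i$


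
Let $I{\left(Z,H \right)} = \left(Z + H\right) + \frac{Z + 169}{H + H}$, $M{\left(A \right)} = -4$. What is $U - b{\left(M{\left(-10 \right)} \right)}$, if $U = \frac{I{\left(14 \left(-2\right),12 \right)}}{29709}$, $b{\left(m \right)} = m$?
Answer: $\frac{105623}{26408} \approx 3.9997$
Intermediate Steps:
$I{\left(Z,H \right)} = H + Z + \frac{169 + Z}{2 H}$ ($I{\left(Z,H \right)} = \left(H + Z\right) + \frac{169 + Z}{2 H} = H + Z + \frac{169 + Z}{2 H}$)
$U = - \frac{9}{26408}$ ($U = \frac{\frac{1}{2} \cdot \frac{1}{12} \left(169 + 14 \left(-2\right) + 2 \cdot 12 \left(12 + 14 \left(-2\right)\right)\right)}{29709} = \frac{1}{2} \cdot \frac{1}{12} \left(169 - 28 + 2 \cdot 12 \left(12 - 28\right)\right) \frac{1}{29709} = \frac{1}{2} \cdot \frac{1}{12} \left(169 - 28 + 2 \cdot 12 \left(-16\right)\right) \frac{1}{29709} = \frac{1}{2} \cdot \frac{1}{12} \left(169 - 28 - 384\right) \frac{1}{29709} = \frac{1}{2} \cdot \frac{1}{12} \left(-243\right) \frac{1}{29709} = \left(- \frac{81}{8}\right) \frac{1}{29709} = - \frac{9}{26408} \approx -0.00034081$)
$U - b{\left(M{\left(-10 \right)} \right)} = - \frac{9}{26408} - -4 = - \frac{9}{26408} + 4 = \frac{105623}{26408}$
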